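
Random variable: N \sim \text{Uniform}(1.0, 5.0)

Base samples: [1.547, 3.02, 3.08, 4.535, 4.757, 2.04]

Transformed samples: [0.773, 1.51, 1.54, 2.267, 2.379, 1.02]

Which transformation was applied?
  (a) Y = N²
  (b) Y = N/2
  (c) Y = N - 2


Checking option (b) Y = N/2:
  N = 1.547 -> Y = 0.773 ✓
  N = 3.02 -> Y = 1.51 ✓
  N = 3.08 -> Y = 1.54 ✓
All samples match this transformation.

(b) N/2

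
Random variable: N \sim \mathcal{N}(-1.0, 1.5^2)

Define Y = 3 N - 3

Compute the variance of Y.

For Y = aN + b: Var(Y) = a² * Var(N)
Var(N) = 1.5^2 = 2.25
Var(Y) = 3² * 2.25 = 9 * 2.25 = 20.25

20.25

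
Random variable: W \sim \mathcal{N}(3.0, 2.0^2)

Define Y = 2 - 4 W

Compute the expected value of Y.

For Y = -4W + 2:
E[Y] = -4 * E[W] + 2
E[W] = 3.0 = 3
E[Y] = -4 * 3 + 2 = -10

-10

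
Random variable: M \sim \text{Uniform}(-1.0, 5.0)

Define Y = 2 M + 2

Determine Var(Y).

For Y = aM + b: Var(Y) = a² * Var(M)
Var(M) = (5 + 1)^2/12 = 3
Var(Y) = 2² * 3 = 4 * 3 = 12

12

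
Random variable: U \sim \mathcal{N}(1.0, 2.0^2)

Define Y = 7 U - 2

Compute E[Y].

For Y = 7U - 2:
E[Y] = 7 * E[U] - 2
E[U] = 1.0 = 1
E[Y] = 7 * 1 - 2 = 5

5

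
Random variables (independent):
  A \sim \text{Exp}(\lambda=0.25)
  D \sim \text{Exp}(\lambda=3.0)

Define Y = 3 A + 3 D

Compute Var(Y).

For independent RVs: Var(aX + bY) = a²Var(X) + b²Var(Y)
Var(A) = 16
Var(D) = 0.11111111
Var(Y) = 3²*16 + 3²*0.11111111
= 9*16 + 9*0.11111111 = 145

145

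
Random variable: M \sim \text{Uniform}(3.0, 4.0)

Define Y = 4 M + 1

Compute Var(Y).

For Y = aM + b: Var(Y) = a² * Var(M)
Var(M) = (4 - 3)^2/12 = 0.083333333
Var(Y) = 4² * 0.083333333 = 16 * 0.083333333 = 1.3333333

1.3333333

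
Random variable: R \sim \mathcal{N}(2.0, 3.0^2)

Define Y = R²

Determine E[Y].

E[R²] = Var(R) + (E[R])² = 9 + 4 = 13

13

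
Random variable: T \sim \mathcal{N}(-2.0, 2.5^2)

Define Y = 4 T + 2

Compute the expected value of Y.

For Y = 4T + 2:
E[Y] = 4 * E[T] + 2
E[T] = -2.0 = -2
E[Y] = 4 * (-2) + 2 = -6

-6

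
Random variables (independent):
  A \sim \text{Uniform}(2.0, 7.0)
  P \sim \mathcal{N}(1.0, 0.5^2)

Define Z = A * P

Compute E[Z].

For independent RVs: E[XY] = E[X]*E[Y]
E[A] = 4.5
E[P] = 1
E[Z] = 4.5 * 1 = 4.5

4.5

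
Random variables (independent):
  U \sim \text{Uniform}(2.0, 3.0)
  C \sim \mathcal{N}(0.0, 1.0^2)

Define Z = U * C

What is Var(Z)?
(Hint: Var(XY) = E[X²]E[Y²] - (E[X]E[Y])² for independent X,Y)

Var(XY) = E[X²]E[Y²] - (E[X]E[Y])²
E[U] = 2.5, Var(U) = 0.083333333
E[C] = 0, Var(C) = 1
E[U²] = 0.083333333 + 2.5² = 6.3333333
E[C²] = 1 + 0² = 1
Var(Z) = 6.3333333*1 - (2.5*0)²
= 6.3333333 - 0 = 6.3333333

6.3333333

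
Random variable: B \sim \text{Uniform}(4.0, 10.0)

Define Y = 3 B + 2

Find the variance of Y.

For Y = aB + b: Var(Y) = a² * Var(B)
Var(B) = (10 - 4)^2/12 = 3
Var(Y) = 3² * 3 = 9 * 3 = 27

27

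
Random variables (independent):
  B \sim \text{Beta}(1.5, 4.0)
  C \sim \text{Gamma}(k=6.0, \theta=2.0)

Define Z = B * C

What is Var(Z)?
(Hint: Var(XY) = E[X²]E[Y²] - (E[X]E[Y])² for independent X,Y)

Var(XY) = E[X²]E[Y²] - (E[X]E[Y])²
E[B] = 0.27272727, Var(B) = 0.03051494
E[C] = 12, Var(C) = 24
E[B²] = 0.03051494 + 0.27272727² = 0.1048951
E[C²] = 24 + 12² = 168
Var(Z) = 0.1048951*168 - (0.27272727*12)²
= 17.622378 - 10.710744 = 6.9116338

6.9116338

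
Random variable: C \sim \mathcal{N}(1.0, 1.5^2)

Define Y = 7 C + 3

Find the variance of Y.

For Y = aC + b: Var(Y) = a² * Var(C)
Var(C) = 1.5^2 = 2.25
Var(Y) = 7² * 2.25 = 49 * 2.25 = 110.25

110.25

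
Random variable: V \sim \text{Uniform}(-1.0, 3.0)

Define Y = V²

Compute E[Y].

E[V²] = Var(V) + (E[V])² = 1.3333333 + 1 = 2.3333333

2.3333333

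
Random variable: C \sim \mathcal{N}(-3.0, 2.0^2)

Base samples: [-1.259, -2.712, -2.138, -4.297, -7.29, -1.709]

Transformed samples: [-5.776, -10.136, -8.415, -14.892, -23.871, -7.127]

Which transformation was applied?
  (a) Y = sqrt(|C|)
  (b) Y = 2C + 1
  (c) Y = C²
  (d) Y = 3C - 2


Checking option (d) Y = 3C - 2:
  C = -1.259 -> Y = -5.776 ✓
  C = -2.712 -> Y = -10.136 ✓
  C = -2.138 -> Y = -8.415 ✓
All samples match this transformation.

(d) 3C - 2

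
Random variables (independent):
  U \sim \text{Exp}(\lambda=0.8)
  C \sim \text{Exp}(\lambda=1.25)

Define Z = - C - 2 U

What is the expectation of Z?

E[Z] = -2*E[U] - 1*E[C]
E[U] = 1.25
E[C] = 0.8
E[Z] = -2*1.25 - 1*0.8 = -3.3

-3.3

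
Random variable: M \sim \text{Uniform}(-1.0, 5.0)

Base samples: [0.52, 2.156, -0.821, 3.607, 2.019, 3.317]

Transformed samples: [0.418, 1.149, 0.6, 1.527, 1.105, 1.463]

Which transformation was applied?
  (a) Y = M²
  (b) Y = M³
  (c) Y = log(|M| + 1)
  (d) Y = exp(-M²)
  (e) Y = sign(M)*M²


Checking option (c) Y = log(|M| + 1):
  M = 0.52 -> Y = 0.418 ✓
  M = 2.156 -> Y = 1.149 ✓
  M = -0.821 -> Y = 0.6 ✓
All samples match this transformation.

(c) log(|M| + 1)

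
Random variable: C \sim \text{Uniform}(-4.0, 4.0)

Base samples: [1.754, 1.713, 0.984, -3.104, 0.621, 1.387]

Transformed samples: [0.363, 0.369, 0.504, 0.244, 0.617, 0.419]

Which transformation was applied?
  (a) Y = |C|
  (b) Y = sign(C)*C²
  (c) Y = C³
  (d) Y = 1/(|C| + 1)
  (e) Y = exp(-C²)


Checking option (d) Y = 1/(|C| + 1):
  C = 1.754 -> Y = 0.363 ✓
  C = 1.713 -> Y = 0.369 ✓
  C = 0.984 -> Y = 0.504 ✓
All samples match this transformation.

(d) 1/(|C| + 1)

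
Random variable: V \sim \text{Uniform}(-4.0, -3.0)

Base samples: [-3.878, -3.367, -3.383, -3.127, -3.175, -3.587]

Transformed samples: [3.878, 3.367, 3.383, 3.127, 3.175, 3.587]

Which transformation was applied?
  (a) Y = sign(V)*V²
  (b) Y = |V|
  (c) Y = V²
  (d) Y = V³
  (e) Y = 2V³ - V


Checking option (b) Y = |V|:
  V = -3.878 -> Y = 3.878 ✓
  V = -3.367 -> Y = 3.367 ✓
  V = -3.383 -> Y = 3.383 ✓
All samples match this transformation.

(b) |V|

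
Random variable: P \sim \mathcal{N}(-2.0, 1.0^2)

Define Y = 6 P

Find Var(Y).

For Y = aP + b: Var(Y) = a² * Var(P)
Var(P) = 1.0^2 = 1
Var(Y) = 6² * 1 = 36 * 1 = 36

36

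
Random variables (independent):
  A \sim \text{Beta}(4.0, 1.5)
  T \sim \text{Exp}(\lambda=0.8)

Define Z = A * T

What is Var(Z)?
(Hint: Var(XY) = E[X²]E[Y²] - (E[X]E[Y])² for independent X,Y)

Var(XY) = E[X²]E[Y²] - (E[X]E[Y])²
E[A] = 0.72727273, Var(A) = 0.03051494
E[T] = 1.25, Var(T) = 1.5625
E[A²] = 0.03051494 + 0.72727273² = 0.55944056
E[T²] = 1.5625 + 1.25² = 3.125
Var(Z) = 0.55944056*3.125 - (0.72727273*1.25)²
= 1.7482517 - 0.82644628 = 0.92180547

0.92180547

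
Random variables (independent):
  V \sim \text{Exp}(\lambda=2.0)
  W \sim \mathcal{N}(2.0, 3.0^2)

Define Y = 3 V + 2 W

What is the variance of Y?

For independent RVs: Var(aX + bY) = a²Var(X) + b²Var(Y)
Var(V) = 0.25
Var(W) = 9
Var(Y) = 3²*0.25 + 2²*9
= 9*0.25 + 4*9 = 38.25

38.25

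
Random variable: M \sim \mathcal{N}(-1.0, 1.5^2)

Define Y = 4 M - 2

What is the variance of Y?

For Y = aM + b: Var(Y) = a² * Var(M)
Var(M) = 1.5^2 = 2.25
Var(Y) = 4² * 2.25 = 16 * 2.25 = 36

36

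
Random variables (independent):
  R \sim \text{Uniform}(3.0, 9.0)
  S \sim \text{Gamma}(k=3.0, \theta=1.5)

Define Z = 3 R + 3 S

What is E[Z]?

E[Z] = 3*E[R] + 3*E[S]
E[R] = 6
E[S] = 4.5
E[Z] = 3*6 + 3*4.5 = 31.5

31.5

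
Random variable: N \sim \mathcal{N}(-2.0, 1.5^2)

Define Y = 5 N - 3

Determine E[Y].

For Y = 5N - 3:
E[Y] = 5 * E[N] - 3
E[N] = -2.0 = -2
E[Y] = 5 * (-2) - 3 = -13

-13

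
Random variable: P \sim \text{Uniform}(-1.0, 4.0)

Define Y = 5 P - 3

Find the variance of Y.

For Y = aP + b: Var(Y) = a² * Var(P)
Var(P) = (4 + 1)^2/12 = 2.0833333
Var(Y) = 5² * 2.0833333 = 25 * 2.0833333 = 52.083333

52.083333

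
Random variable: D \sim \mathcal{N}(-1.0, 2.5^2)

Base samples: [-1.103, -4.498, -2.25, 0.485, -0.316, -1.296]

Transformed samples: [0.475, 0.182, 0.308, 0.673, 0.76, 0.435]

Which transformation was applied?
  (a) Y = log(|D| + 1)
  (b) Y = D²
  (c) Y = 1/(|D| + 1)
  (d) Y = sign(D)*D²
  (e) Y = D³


Checking option (c) Y = 1/(|D| + 1):
  D = -1.103 -> Y = 0.475 ✓
  D = -4.498 -> Y = 0.182 ✓
  D = -2.25 -> Y = 0.308 ✓
All samples match this transformation.

(c) 1/(|D| + 1)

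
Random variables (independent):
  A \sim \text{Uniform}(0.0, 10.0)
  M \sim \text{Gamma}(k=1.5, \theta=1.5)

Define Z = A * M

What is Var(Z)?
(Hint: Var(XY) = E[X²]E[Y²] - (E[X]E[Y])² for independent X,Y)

Var(XY) = E[X²]E[Y²] - (E[X]E[Y])²
E[A] = 5, Var(A) = 8.3333333
E[M] = 2.25, Var(M) = 3.375
E[A²] = 8.3333333 + 5² = 33.333333
E[M²] = 3.375 + 2.25² = 8.4375
Var(Z) = 33.333333*8.4375 - (5*2.25)²
= 281.25 - 126.5625 = 154.6875

154.6875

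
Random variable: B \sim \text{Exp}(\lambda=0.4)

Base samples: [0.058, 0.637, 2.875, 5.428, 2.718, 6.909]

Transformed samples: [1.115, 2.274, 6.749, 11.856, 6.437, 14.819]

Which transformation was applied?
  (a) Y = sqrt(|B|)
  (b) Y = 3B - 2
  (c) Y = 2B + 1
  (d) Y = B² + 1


Checking option (c) Y = 2B + 1:
  B = 0.058 -> Y = 1.115 ✓
  B = 0.637 -> Y = 2.274 ✓
  B = 2.875 -> Y = 6.749 ✓
All samples match this transformation.

(c) 2B + 1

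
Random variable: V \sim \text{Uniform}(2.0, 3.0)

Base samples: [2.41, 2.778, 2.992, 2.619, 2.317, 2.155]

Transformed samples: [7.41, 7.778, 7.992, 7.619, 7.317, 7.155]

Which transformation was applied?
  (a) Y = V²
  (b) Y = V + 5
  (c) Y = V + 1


Checking option (b) Y = V + 5:
  V = 2.41 -> Y = 7.41 ✓
  V = 2.778 -> Y = 7.778 ✓
  V = 2.992 -> Y = 7.992 ✓
All samples match this transformation.

(b) V + 5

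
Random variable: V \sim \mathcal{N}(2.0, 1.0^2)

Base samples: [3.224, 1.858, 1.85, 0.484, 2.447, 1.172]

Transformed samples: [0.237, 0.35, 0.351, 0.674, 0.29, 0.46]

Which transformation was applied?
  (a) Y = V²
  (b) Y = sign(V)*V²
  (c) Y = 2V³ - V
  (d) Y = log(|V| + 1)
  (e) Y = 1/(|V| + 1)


Checking option (e) Y = 1/(|V| + 1):
  V = 3.224 -> Y = 0.237 ✓
  V = 1.858 -> Y = 0.35 ✓
  V = 1.85 -> Y = 0.351 ✓
All samples match this transformation.

(e) 1/(|V| + 1)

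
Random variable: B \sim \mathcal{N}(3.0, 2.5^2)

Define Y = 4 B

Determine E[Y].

For Y = 4B:
E[Y] = 4 * E[B]
E[B] = 3.0 = 3
E[Y] = 4 * 3 = 12

12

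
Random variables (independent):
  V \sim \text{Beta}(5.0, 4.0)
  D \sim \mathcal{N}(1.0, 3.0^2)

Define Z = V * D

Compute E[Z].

For independent RVs: E[XY] = E[X]*E[Y]
E[V] = 0.55555556
E[D] = 1
E[Z] = 0.55555556 * 1 = 0.55555556

0.55555556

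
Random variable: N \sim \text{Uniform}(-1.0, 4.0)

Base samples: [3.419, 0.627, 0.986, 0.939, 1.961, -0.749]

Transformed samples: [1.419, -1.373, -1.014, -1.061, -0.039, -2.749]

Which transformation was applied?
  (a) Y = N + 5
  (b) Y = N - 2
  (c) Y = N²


Checking option (b) Y = N - 2:
  N = 3.419 -> Y = 1.419 ✓
  N = 0.627 -> Y = -1.373 ✓
  N = 0.986 -> Y = -1.014 ✓
All samples match this transformation.

(b) N - 2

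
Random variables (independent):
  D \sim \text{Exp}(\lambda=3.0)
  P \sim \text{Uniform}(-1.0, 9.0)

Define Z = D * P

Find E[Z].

For independent RVs: E[XY] = E[X]*E[Y]
E[D] = 0.33333333
E[P] = 4
E[Z] = 0.33333333 * 4 = 1.3333333

1.3333333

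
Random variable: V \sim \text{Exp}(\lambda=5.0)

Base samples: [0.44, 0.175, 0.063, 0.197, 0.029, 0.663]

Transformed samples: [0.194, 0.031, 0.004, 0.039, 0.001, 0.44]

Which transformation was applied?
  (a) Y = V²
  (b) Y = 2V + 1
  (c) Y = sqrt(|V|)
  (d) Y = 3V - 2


Checking option (a) Y = V²:
  V = 0.44 -> Y = 0.194 ✓
  V = 0.175 -> Y = 0.031 ✓
  V = 0.063 -> Y = 0.004 ✓
All samples match this transformation.

(a) V²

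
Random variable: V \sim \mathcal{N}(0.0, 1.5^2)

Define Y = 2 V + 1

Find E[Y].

For Y = 2V + 1:
E[Y] = 2 * E[V] + 1
E[V] = 0.0 = 0
E[Y] = 2 * 0 + 1 = 1

1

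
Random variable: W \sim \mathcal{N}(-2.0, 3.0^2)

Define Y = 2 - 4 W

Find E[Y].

For Y = -4W + 2:
E[Y] = -4 * E[W] + 2
E[W] = -2.0 = -2
E[Y] = -4 * (-2) + 2 = 10

10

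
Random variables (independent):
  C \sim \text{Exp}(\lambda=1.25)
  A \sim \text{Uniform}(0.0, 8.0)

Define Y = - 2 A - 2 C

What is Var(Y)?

For independent RVs: Var(aX + bY) = a²Var(X) + b²Var(Y)
Var(C) = 0.64
Var(A) = 5.3333333
Var(Y) = (-2)²*0.64 + (-2)²*5.3333333
= 4*0.64 + 4*5.3333333 = 23.893333

23.893333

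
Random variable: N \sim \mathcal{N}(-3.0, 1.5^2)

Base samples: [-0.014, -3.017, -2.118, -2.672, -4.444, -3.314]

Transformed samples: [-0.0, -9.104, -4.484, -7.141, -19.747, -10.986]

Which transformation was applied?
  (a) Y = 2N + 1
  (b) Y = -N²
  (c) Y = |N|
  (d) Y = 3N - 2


Checking option (b) Y = -N²:
  N = -0.014 -> Y = -0.0 ✓
  N = -3.017 -> Y = -9.104 ✓
  N = -2.118 -> Y = -4.484 ✓
All samples match this transformation.

(b) -N²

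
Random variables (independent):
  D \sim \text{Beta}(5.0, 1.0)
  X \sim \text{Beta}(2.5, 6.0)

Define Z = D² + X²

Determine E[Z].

E[Z] = E[D²] + E[X²]
E[D²] = Var(D) + E[D]² = 0.01984127 + 0.69444444 = 0.71428571
E[X²] = Var(X) + E[X]² = 0.021853943 + 0.08650519 = 0.10835913
E[Z] = 0.71428571 + 0.10835913 = 0.82264485

0.82264485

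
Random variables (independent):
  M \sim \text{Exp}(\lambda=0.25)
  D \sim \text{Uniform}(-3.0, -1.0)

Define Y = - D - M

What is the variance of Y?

For independent RVs: Var(aX + bY) = a²Var(X) + b²Var(Y)
Var(M) = 16
Var(D) = 0.33333333
Var(Y) = (-1)²*16 + (-1)²*0.33333333
= 1*16 + 1*0.33333333 = 16.333333

16.333333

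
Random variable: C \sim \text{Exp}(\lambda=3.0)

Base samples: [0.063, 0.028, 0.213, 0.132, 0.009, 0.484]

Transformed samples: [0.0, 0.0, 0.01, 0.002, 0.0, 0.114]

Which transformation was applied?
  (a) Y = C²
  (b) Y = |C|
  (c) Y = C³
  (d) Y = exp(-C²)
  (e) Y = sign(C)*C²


Checking option (c) Y = C³:
  C = 0.063 -> Y = 0.0 ✓
  C = 0.028 -> Y = 0.0 ✓
  C = 0.213 -> Y = 0.01 ✓
All samples match this transformation.

(c) C³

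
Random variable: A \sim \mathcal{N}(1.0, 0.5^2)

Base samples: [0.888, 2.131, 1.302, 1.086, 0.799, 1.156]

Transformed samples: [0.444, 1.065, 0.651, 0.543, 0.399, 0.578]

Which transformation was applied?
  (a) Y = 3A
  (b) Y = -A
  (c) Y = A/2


Checking option (c) Y = A/2:
  A = 0.888 -> Y = 0.444 ✓
  A = 2.131 -> Y = 1.065 ✓
  A = 1.302 -> Y = 0.651 ✓
All samples match this transformation.

(c) A/2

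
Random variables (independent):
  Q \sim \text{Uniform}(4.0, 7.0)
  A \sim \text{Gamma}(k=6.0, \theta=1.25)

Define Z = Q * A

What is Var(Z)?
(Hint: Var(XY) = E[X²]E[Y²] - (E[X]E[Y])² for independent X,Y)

Var(XY) = E[X²]E[Y²] - (E[X]E[Y])²
E[Q] = 5.5, Var(Q) = 0.75
E[A] = 7.5, Var(A) = 9.375
E[Q²] = 0.75 + 5.5² = 31
E[A²] = 9.375 + 7.5² = 65.625
Var(Z) = 31*65.625 - (5.5*7.5)²
= 2034.375 - 1701.5625 = 332.8125

332.8125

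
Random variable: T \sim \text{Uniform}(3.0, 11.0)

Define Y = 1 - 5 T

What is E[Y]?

For Y = -5T + 1:
E[Y] = -5 * E[T] + 1
E[T] = (3 + 11)/2 = 7
E[Y] = -5 * 7 + 1 = -34

-34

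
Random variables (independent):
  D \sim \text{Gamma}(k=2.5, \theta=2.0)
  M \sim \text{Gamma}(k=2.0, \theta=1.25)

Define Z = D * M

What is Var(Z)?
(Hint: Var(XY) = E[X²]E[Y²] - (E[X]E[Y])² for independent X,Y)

Var(XY) = E[X²]E[Y²] - (E[X]E[Y])²
E[D] = 5, Var(D) = 10
E[M] = 2.5, Var(M) = 3.125
E[D²] = 10 + 5² = 35
E[M²] = 3.125 + 2.5² = 9.375
Var(Z) = 35*9.375 - (5*2.5)²
= 328.125 - 156.25 = 171.875

171.875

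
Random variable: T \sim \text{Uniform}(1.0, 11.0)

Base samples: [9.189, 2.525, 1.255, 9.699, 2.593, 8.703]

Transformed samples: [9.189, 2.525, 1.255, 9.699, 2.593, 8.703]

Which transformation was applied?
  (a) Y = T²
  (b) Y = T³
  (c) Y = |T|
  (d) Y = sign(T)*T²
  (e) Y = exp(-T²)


Checking option (c) Y = |T|:
  T = 9.189 -> Y = 9.189 ✓
  T = 2.525 -> Y = 2.525 ✓
  T = 1.255 -> Y = 1.255 ✓
All samples match this transformation.

(c) |T|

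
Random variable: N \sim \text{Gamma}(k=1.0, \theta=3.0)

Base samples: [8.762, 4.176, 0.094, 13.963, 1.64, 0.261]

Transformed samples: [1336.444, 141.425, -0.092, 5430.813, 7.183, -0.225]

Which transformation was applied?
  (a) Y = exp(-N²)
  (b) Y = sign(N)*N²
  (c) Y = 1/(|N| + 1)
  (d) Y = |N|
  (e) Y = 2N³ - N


Checking option (e) Y = 2N³ - N:
  N = 8.762 -> Y = 1336.444 ✓
  N = 4.176 -> Y = 141.425 ✓
  N = 0.094 -> Y = -0.092 ✓
All samples match this transformation.

(e) 2N³ - N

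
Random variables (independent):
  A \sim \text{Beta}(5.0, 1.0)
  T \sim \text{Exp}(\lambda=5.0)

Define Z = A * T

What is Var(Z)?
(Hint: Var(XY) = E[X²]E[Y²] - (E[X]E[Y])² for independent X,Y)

Var(XY) = E[X²]E[Y²] - (E[X]E[Y])²
E[A] = 0.83333333, Var(A) = 0.01984127
E[T] = 0.2, Var(T) = 0.04
E[A²] = 0.01984127 + 0.83333333² = 0.71428571
E[T²] = 0.04 + 0.2² = 0.08
Var(Z) = 0.71428571*0.08 - (0.83333333*0.2)²
= 0.057142857 - 0.027777778 = 0.029365079

0.029365079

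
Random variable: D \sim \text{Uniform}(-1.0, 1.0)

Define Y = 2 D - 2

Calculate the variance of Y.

For Y = aD + b: Var(Y) = a² * Var(D)
Var(D) = (1 + 1)^2/12 = 0.33333333
Var(Y) = 2² * 0.33333333 = 4 * 0.33333333 = 1.3333333

1.3333333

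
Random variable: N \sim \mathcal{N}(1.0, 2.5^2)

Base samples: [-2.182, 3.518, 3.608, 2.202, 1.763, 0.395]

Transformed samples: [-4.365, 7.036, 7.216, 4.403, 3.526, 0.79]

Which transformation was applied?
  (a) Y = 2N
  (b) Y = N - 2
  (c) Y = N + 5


Checking option (a) Y = 2N:
  N = -2.182 -> Y = -4.365 ✓
  N = 3.518 -> Y = 7.036 ✓
  N = 3.608 -> Y = 7.216 ✓
All samples match this transformation.

(a) 2N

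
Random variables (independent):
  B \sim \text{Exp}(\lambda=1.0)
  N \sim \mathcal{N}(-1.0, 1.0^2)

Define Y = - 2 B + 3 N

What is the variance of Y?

For independent RVs: Var(aX + bY) = a²Var(X) + b²Var(Y)
Var(B) = 1
Var(N) = 1
Var(Y) = (-2)²*1 + 3²*1
= 4*1 + 9*1 = 13

13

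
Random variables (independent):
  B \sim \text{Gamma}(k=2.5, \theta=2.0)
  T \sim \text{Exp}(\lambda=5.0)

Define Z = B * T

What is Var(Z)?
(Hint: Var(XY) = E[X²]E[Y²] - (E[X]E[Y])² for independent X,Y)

Var(XY) = E[X²]E[Y²] - (E[X]E[Y])²
E[B] = 5, Var(B) = 10
E[T] = 0.2, Var(T) = 0.04
E[B²] = 10 + 5² = 35
E[T²] = 0.04 + 0.2² = 0.08
Var(Z) = 35*0.08 - (5*0.2)²
= 2.8 - 1 = 1.8

1.8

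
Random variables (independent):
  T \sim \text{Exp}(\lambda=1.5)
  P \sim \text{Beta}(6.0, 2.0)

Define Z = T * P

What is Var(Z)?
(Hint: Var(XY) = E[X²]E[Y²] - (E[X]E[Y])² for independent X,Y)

Var(XY) = E[X²]E[Y²] - (E[X]E[Y])²
E[T] = 0.66666667, Var(T) = 0.44444444
E[P] = 0.75, Var(P) = 0.020833333
E[T²] = 0.44444444 + 0.66666667² = 0.88888889
E[P²] = 0.020833333 + 0.75² = 0.58333333
Var(Z) = 0.88888889*0.58333333 - (0.66666667*0.75)²
= 0.51851852 - 0.25 = 0.26851852

0.26851852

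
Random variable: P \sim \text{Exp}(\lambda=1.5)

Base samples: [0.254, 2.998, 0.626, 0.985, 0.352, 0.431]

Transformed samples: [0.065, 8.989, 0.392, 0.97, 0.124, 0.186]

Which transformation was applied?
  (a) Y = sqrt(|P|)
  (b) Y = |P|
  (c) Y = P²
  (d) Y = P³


Checking option (c) Y = P²:
  P = 0.254 -> Y = 0.065 ✓
  P = 2.998 -> Y = 8.989 ✓
  P = 0.626 -> Y = 0.392 ✓
All samples match this transformation.

(c) P²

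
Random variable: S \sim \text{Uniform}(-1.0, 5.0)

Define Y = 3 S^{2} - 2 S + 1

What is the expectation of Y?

E[Y] = 3*E[S²] - 2*E[S] + 1
E[S] = 2
E[S²] = Var(S) + (E[S])² = 3 + 4 = 7
E[Y] = 3*7 - 2*2 + 1 = 18

18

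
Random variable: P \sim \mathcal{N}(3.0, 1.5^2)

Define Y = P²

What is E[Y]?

E[P²] = Var(P) + (E[P])² = 2.25 + 9 = 11.25

11.25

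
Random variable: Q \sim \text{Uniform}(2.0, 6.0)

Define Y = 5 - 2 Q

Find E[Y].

For Y = -2Q + 5:
E[Y] = -2 * E[Q] + 5
E[Q] = (2 + 6)/2 = 4
E[Y] = -2 * 4 + 5 = -3

-3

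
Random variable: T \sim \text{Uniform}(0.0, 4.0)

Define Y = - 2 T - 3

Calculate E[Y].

For Y = -2T - 3:
E[Y] = -2 * E[T] - 3
E[T] = (0 + 4)/2 = 2
E[Y] = -2 * 2 - 3 = -7

-7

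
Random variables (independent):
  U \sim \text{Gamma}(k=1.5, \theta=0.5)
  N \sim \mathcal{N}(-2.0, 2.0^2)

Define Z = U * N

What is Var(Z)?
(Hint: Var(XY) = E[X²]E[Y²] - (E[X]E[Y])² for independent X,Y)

Var(XY) = E[X²]E[Y²] - (E[X]E[Y])²
E[U] = 0.75, Var(U) = 0.375
E[N] = -2, Var(N) = 4
E[U²] = 0.375 + 0.75² = 0.9375
E[N²] = 4 + (-2)² = 8
Var(Z) = 0.9375*8 - (0.75*(-2))²
= 7.5 - 2.25 = 5.25

5.25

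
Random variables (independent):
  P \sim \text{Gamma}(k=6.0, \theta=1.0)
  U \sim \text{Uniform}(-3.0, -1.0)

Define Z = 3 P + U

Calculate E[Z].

E[Z] = 3*E[P] + 1*E[U]
E[P] = 6
E[U] = -2
E[Z] = 3*6 + 1*(-2) = 16

16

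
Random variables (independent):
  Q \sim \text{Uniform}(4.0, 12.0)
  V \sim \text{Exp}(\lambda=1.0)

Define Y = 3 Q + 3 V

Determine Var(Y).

For independent RVs: Var(aX + bY) = a²Var(X) + b²Var(Y)
Var(Q) = 5.3333333
Var(V) = 1
Var(Y) = 3²*5.3333333 + 3²*1
= 9*5.3333333 + 9*1 = 57

57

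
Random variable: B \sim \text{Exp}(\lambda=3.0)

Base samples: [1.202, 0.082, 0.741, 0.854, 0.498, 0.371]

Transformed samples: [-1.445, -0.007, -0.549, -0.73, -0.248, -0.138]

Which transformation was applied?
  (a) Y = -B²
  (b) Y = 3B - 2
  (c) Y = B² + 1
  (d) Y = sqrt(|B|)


Checking option (a) Y = -B²:
  B = 1.202 -> Y = -1.445 ✓
  B = 0.082 -> Y = -0.007 ✓
  B = 0.741 -> Y = -0.549 ✓
All samples match this transformation.

(a) -B²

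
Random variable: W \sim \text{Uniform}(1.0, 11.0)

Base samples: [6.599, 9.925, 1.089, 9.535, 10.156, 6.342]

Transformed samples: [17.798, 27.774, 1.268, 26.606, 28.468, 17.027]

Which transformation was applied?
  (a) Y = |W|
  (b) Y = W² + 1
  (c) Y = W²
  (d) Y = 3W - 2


Checking option (d) Y = 3W - 2:
  W = 6.599 -> Y = 17.798 ✓
  W = 9.925 -> Y = 27.774 ✓
  W = 1.089 -> Y = 1.268 ✓
All samples match this transformation.

(d) 3W - 2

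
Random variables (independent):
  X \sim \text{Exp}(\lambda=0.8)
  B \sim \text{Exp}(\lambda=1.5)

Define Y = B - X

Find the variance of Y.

For independent RVs: Var(aX + bY) = a²Var(X) + b²Var(Y)
Var(X) = 1.5625
Var(B) = 0.44444444
Var(Y) = (-1)²*1.5625 + 1²*0.44444444
= 1*1.5625 + 1*0.44444444 = 2.0069444

2.0069444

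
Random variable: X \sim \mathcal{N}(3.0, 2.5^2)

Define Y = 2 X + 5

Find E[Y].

For Y = 2X + 5:
E[Y] = 2 * E[X] + 5
E[X] = 3.0 = 3
E[Y] = 2 * 3 + 5 = 11

11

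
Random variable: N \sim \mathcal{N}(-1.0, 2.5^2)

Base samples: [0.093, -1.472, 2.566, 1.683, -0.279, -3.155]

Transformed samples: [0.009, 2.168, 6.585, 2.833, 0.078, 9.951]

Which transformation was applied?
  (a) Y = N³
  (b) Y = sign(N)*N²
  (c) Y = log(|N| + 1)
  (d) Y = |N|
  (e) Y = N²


Checking option (e) Y = N²:
  N = 0.093 -> Y = 0.009 ✓
  N = -1.472 -> Y = 2.168 ✓
  N = 2.566 -> Y = 6.585 ✓
All samples match this transformation.

(e) N²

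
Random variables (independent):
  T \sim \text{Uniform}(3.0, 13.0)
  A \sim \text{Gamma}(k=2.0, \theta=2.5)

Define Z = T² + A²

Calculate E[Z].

E[Z] = E[T²] + E[A²]
E[T²] = Var(T) + E[T]² = 8.3333333 + 64 = 72.333333
E[A²] = Var(A) + E[A]² = 12.5 + 25 = 37.5
E[Z] = 72.333333 + 37.5 = 109.83333

109.83333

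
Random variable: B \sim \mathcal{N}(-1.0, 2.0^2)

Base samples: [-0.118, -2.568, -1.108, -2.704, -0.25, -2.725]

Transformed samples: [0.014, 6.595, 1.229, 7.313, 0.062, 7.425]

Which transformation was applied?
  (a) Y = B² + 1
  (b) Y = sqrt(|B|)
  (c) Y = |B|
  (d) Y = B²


Checking option (d) Y = B²:
  B = -0.118 -> Y = 0.014 ✓
  B = -2.568 -> Y = 6.595 ✓
  B = -1.108 -> Y = 1.229 ✓
All samples match this transformation.

(d) B²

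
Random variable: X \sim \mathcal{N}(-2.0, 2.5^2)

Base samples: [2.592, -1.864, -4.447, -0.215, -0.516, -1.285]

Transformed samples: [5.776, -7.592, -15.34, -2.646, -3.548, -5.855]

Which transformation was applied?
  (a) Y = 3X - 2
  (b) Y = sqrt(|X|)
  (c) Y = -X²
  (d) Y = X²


Checking option (a) Y = 3X - 2:
  X = 2.592 -> Y = 5.776 ✓
  X = -1.864 -> Y = -7.592 ✓
  X = -4.447 -> Y = -15.34 ✓
All samples match this transformation.

(a) 3X - 2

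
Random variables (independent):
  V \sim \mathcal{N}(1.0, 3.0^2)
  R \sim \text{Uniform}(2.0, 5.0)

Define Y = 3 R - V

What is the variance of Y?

For independent RVs: Var(aX + bY) = a²Var(X) + b²Var(Y)
Var(V) = 9
Var(R) = 0.75
Var(Y) = (-1)²*9 + 3²*0.75
= 1*9 + 9*0.75 = 15.75

15.75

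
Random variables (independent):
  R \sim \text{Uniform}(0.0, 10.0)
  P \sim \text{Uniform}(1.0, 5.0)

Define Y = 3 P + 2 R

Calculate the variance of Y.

For independent RVs: Var(aX + bY) = a²Var(X) + b²Var(Y)
Var(R) = 8.3333333
Var(P) = 1.3333333
Var(Y) = 2²*8.3333333 + 3²*1.3333333
= 4*8.3333333 + 9*1.3333333 = 45.333333

45.333333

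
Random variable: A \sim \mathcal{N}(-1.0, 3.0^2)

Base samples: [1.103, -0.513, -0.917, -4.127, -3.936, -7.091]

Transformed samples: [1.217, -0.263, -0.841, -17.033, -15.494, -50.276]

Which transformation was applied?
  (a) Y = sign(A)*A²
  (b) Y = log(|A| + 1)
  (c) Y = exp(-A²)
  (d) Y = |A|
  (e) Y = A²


Checking option (a) Y = sign(A)*A²:
  A = 1.103 -> Y = 1.217 ✓
  A = -0.513 -> Y = -0.263 ✓
  A = -0.917 -> Y = -0.841 ✓
All samples match this transformation.

(a) sign(A)*A²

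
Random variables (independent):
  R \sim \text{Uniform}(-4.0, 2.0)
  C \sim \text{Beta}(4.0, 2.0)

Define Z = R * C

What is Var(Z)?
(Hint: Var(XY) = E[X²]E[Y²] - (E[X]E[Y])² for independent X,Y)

Var(XY) = E[X²]E[Y²] - (E[X]E[Y])²
E[R] = -1, Var(R) = 3
E[C] = 0.66666667, Var(C) = 0.031746032
E[R²] = 3 + (-1)² = 4
E[C²] = 0.031746032 + 0.66666667² = 0.47619048
Var(Z) = 4*0.47619048 - (-1*0.66666667)²
= 1.9047619 - 0.44444444 = 1.4603175

1.4603175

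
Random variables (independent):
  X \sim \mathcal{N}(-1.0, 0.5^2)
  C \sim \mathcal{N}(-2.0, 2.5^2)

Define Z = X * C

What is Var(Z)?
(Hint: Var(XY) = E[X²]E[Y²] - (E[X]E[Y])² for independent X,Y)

Var(XY) = E[X²]E[Y²] - (E[X]E[Y])²
E[X] = -1, Var(X) = 0.25
E[C] = -2, Var(C) = 6.25
E[X²] = 0.25 + (-1)² = 1.25
E[C²] = 6.25 + (-2)² = 10.25
Var(Z) = 1.25*10.25 - (-1*(-2))²
= 12.8125 - 4 = 8.8125

8.8125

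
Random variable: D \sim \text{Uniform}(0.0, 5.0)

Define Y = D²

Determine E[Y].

Using E[X²] = Var(X) + (E[X])²:
E[D] = 2.5
Var(D) = (5 - 0)^2/12 = 2.0833333
E[D²] = 2.0833333 + 2.5² = 2.0833333 + 6.25 = 8.3333333

8.3333333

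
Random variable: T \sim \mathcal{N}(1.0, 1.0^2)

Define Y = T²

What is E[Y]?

Using E[X²] = Var(X) + (E[X])²:
E[T] = 1
Var(T) = 1.0^2 = 1
E[T²] = 1 + 1² = 1 + 1 = 2

2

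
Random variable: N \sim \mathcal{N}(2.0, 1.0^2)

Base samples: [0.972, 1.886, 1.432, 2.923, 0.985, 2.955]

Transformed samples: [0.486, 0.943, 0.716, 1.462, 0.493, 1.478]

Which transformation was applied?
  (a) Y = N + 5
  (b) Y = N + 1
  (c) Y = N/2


Checking option (c) Y = N/2:
  N = 0.972 -> Y = 0.486 ✓
  N = 1.886 -> Y = 0.943 ✓
  N = 1.432 -> Y = 0.716 ✓
All samples match this transformation.

(c) N/2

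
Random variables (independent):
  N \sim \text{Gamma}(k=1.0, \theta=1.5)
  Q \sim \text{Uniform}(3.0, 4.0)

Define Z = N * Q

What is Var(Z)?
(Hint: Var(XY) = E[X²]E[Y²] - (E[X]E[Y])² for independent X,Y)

Var(XY) = E[X²]E[Y²] - (E[X]E[Y])²
E[N] = 1.5, Var(N) = 2.25
E[Q] = 3.5, Var(Q) = 0.083333333
E[N²] = 2.25 + 1.5² = 4.5
E[Q²] = 0.083333333 + 3.5² = 12.333333
Var(Z) = 4.5*12.333333 - (1.5*3.5)²
= 55.5 - 27.5625 = 27.9375

27.9375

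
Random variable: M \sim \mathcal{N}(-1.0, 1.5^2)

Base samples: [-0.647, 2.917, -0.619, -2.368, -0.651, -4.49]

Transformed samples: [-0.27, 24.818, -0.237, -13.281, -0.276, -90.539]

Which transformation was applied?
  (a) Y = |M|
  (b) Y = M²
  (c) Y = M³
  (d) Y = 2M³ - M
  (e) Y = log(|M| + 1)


Checking option (c) Y = M³:
  M = -0.647 -> Y = -0.27 ✓
  M = 2.917 -> Y = 24.818 ✓
  M = -0.619 -> Y = -0.237 ✓
All samples match this transformation.

(c) M³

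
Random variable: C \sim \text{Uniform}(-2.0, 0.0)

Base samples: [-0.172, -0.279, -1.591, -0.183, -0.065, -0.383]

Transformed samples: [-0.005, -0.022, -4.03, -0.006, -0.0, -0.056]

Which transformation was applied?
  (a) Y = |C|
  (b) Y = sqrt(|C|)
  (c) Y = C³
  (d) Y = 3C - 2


Checking option (c) Y = C³:
  C = -0.172 -> Y = -0.005 ✓
  C = -0.279 -> Y = -0.022 ✓
  C = -1.591 -> Y = -4.03 ✓
All samples match this transformation.

(c) C³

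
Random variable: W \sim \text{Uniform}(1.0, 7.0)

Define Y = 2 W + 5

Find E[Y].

For Y = 2W + 5:
E[Y] = 2 * E[W] + 5
E[W] = (1 + 7)/2 = 4
E[Y] = 2 * 4 + 5 = 13

13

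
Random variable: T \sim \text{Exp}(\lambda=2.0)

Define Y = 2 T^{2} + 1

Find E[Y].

E[Y] = 2*E[T²] + 1
E[T] = 0.5
E[T²] = Var(T) + (E[T])² = 0.25 + 0.25 = 0.5
E[Y] = 2*0.5 + 1 = 2

2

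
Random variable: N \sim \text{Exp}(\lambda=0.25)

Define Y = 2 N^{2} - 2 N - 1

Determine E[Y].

E[Y] = 2*E[N²] - 2*E[N] - 1
E[N] = 4
E[N²] = Var(N) + (E[N])² = 16 + 16 = 32
E[Y] = 2*32 - 2*4 - 1 = 55

55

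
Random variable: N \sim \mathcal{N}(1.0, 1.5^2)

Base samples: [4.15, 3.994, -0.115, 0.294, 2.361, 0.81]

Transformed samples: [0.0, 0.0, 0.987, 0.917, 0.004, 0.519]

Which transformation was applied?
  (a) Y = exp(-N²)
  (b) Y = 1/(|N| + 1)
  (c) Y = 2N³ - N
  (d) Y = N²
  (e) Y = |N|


Checking option (a) Y = exp(-N²):
  N = 4.15 -> Y = 0.0 ✓
  N = 3.994 -> Y = 0.0 ✓
  N = -0.115 -> Y = 0.987 ✓
All samples match this transformation.

(a) exp(-N²)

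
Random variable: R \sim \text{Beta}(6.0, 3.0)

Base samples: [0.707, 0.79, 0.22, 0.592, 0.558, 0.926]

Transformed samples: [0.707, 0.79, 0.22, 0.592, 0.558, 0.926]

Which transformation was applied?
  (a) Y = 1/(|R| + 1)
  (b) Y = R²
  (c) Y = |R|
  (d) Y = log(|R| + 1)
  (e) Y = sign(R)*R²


Checking option (c) Y = |R|:
  R = 0.707 -> Y = 0.707 ✓
  R = 0.79 -> Y = 0.79 ✓
  R = 0.22 -> Y = 0.22 ✓
All samples match this transformation.

(c) |R|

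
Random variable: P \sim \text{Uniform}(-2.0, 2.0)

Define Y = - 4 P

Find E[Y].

For Y = -4P:
E[Y] = -4 * E[P]
E[P] = (-2 + 2)/2 = 0
E[Y] = -4 * 0 = 0

0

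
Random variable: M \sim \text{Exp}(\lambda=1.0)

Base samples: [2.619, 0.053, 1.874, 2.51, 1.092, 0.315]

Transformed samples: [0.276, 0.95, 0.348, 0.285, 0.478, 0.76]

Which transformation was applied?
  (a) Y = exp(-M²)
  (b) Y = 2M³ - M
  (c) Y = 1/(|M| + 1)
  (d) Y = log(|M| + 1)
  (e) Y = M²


Checking option (c) Y = 1/(|M| + 1):
  M = 2.619 -> Y = 0.276 ✓
  M = 0.053 -> Y = 0.95 ✓
  M = 1.874 -> Y = 0.348 ✓
All samples match this transformation.

(c) 1/(|M| + 1)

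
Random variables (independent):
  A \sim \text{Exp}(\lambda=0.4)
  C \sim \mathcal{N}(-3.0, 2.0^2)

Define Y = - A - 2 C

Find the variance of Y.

For independent RVs: Var(aX + bY) = a²Var(X) + b²Var(Y)
Var(A) = 6.25
Var(C) = 4
Var(Y) = (-1)²*6.25 + (-2)²*4
= 1*6.25 + 4*4 = 22.25

22.25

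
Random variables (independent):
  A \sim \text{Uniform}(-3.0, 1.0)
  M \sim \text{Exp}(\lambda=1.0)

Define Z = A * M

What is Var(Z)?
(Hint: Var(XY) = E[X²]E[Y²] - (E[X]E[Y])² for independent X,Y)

Var(XY) = E[X²]E[Y²] - (E[X]E[Y])²
E[A] = -1, Var(A) = 1.3333333
E[M] = 1, Var(M) = 1
E[A²] = 1.3333333 + (-1)² = 2.3333333
E[M²] = 1 + 1² = 2
Var(Z) = 2.3333333*2 - (-1*1)²
= 4.6666667 - 1 = 3.6666667

3.6666667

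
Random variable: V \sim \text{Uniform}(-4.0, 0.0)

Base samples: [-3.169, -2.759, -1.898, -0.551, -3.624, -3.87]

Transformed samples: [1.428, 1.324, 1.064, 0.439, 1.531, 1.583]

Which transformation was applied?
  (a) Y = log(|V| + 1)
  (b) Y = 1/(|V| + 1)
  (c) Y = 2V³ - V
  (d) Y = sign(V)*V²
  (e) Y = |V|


Checking option (a) Y = log(|V| + 1):
  V = -3.169 -> Y = 1.428 ✓
  V = -2.759 -> Y = 1.324 ✓
  V = -1.898 -> Y = 1.064 ✓
All samples match this transformation.

(a) log(|V| + 1)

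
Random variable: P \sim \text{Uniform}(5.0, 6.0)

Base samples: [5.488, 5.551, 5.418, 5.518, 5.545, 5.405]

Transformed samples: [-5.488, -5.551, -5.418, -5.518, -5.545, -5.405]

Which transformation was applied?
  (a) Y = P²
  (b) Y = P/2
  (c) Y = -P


Checking option (c) Y = -P:
  P = 5.488 -> Y = -5.488 ✓
  P = 5.551 -> Y = -5.551 ✓
  P = 5.418 -> Y = -5.418 ✓
All samples match this transformation.

(c) -P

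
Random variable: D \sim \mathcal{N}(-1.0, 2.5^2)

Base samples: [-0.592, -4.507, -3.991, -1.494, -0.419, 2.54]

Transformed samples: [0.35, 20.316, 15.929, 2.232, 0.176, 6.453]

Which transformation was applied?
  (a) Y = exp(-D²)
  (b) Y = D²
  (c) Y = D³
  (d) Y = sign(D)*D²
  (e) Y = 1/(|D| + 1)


Checking option (b) Y = D²:
  D = -0.592 -> Y = 0.35 ✓
  D = -4.507 -> Y = 20.316 ✓
  D = -3.991 -> Y = 15.929 ✓
All samples match this transformation.

(b) D²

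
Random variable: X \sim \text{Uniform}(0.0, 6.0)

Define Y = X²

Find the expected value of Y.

Using E[X²] = Var(X) + (E[X])²:
E[X] = 3
Var(X) = (6 - 0)^2/12 = 3
E[X²] = 3 + 3² = 3 + 9 = 12

12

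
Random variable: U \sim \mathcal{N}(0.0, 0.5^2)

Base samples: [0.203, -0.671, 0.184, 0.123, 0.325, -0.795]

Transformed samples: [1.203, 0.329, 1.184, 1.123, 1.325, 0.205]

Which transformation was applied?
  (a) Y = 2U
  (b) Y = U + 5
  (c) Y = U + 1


Checking option (c) Y = U + 1:
  U = 0.203 -> Y = 1.203 ✓
  U = -0.671 -> Y = 0.329 ✓
  U = 0.184 -> Y = 1.184 ✓
All samples match this transformation.

(c) U + 1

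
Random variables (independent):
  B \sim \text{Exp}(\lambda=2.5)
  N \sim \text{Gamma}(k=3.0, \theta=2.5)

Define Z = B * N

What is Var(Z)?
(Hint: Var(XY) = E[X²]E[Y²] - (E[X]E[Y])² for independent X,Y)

Var(XY) = E[X²]E[Y²] - (E[X]E[Y])²
E[B] = 0.4, Var(B) = 0.16
E[N] = 7.5, Var(N) = 18.75
E[B²] = 0.16 + 0.4² = 0.32
E[N²] = 18.75 + 7.5² = 75
Var(Z) = 0.32*75 - (0.4*7.5)²
= 24 - 9 = 15

15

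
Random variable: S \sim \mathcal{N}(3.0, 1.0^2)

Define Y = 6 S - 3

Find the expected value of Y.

For Y = 6S - 3:
E[Y] = 6 * E[S] - 3
E[S] = 3.0 = 3
E[Y] = 6 * 3 - 3 = 15

15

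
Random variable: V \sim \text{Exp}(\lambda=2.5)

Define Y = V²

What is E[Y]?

E[V²] = Var(V) + (E[V])² = 0.16 + 0.16 = 0.32

0.32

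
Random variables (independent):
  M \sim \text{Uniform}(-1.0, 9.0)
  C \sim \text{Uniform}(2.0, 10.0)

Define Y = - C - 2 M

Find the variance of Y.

For independent RVs: Var(aX + bY) = a²Var(X) + b²Var(Y)
Var(M) = 8.3333333
Var(C) = 5.3333333
Var(Y) = (-2)²*8.3333333 + (-1)²*5.3333333
= 4*8.3333333 + 1*5.3333333 = 38.666667

38.666667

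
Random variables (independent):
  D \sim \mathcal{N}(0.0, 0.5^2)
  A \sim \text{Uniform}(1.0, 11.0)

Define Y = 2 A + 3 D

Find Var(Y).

For independent RVs: Var(aX + bY) = a²Var(X) + b²Var(Y)
Var(D) = 0.25
Var(A) = 8.3333333
Var(Y) = 3²*0.25 + 2²*8.3333333
= 9*0.25 + 4*8.3333333 = 35.583333

35.583333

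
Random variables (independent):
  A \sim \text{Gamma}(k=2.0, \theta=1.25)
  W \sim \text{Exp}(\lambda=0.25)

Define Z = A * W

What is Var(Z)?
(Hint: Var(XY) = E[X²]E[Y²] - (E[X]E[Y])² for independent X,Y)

Var(XY) = E[X²]E[Y²] - (E[X]E[Y])²
E[A] = 2.5, Var(A) = 3.125
E[W] = 4, Var(W) = 16
E[A²] = 3.125 + 2.5² = 9.375
E[W²] = 16 + 4² = 32
Var(Z) = 9.375*32 - (2.5*4)²
= 300 - 100 = 200

200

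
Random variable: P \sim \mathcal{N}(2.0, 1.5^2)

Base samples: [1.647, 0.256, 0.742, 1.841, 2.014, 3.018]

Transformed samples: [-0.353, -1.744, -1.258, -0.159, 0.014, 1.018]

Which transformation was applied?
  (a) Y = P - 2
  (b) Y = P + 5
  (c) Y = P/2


Checking option (a) Y = P - 2:
  P = 1.647 -> Y = -0.353 ✓
  P = 0.256 -> Y = -1.744 ✓
  P = 0.742 -> Y = -1.258 ✓
All samples match this transformation.

(a) P - 2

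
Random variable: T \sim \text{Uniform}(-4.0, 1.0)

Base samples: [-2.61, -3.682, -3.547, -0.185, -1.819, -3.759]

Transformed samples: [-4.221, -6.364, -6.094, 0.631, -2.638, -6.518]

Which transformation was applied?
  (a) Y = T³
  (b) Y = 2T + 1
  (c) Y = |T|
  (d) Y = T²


Checking option (b) Y = 2T + 1:
  T = -2.61 -> Y = -4.221 ✓
  T = -3.682 -> Y = -6.364 ✓
  T = -3.547 -> Y = -6.094 ✓
All samples match this transformation.

(b) 2T + 1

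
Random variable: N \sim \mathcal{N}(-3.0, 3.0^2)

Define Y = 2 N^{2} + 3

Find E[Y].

E[Y] = 2*E[N²] + 3
E[N] = -3
E[N²] = Var(N) + (E[N])² = 9 + 9 = 18
E[Y] = 2*18 + 3 = 39

39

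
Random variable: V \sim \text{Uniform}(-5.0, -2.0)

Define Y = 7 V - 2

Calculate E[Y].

For Y = 7V - 2:
E[Y] = 7 * E[V] - 2
E[V] = (-5 - 2)/2 = -3.5
E[Y] = 7 * (-3.5) - 2 = -26.5

-26.5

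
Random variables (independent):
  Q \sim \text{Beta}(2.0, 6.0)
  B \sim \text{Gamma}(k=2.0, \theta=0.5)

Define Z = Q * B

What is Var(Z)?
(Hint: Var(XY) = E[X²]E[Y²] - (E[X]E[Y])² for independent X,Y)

Var(XY) = E[X²]E[Y²] - (E[X]E[Y])²
E[Q] = 0.25, Var(Q) = 0.020833333
E[B] = 1, Var(B) = 0.5
E[Q²] = 0.020833333 + 0.25² = 0.083333333
E[B²] = 0.5 + 1² = 1.5
Var(Z) = 0.083333333*1.5 - (0.25*1)²
= 0.125 - 0.0625 = 0.0625

0.0625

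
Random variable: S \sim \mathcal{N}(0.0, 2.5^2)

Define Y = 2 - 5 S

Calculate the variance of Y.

For Y = aS + b: Var(Y) = a² * Var(S)
Var(S) = 2.5^2 = 6.25
Var(Y) = (-5)² * 6.25 = 25 * 6.25 = 156.25

156.25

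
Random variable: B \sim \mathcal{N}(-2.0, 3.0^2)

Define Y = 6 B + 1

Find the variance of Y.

For Y = aB + b: Var(Y) = a² * Var(B)
Var(B) = 3.0^2 = 9
Var(Y) = 6² * 9 = 36 * 9 = 324

324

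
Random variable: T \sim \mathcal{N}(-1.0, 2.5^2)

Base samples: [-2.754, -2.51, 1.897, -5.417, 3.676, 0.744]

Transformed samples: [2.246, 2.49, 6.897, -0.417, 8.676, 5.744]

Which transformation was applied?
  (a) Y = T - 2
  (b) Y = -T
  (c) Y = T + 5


Checking option (c) Y = T + 5:
  T = -2.754 -> Y = 2.246 ✓
  T = -2.51 -> Y = 2.49 ✓
  T = 1.897 -> Y = 6.897 ✓
All samples match this transformation.

(c) T + 5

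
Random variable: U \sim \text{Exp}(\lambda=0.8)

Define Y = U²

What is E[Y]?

E[U²] = Var(U) + (E[U])² = 1.5625 + 1.5625 = 3.125

3.125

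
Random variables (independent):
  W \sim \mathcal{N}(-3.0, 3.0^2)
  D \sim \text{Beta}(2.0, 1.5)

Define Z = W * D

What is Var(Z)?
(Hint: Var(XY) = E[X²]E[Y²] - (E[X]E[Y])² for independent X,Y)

Var(XY) = E[X²]E[Y²] - (E[X]E[Y])²
E[W] = -3, Var(W) = 9
E[D] = 0.57142857, Var(D) = 0.054421769
E[W²] = 9 + (-3)² = 18
E[D²] = 0.054421769 + 0.57142857² = 0.38095238
Var(Z) = 18*0.38095238 - (-3*0.57142857)²
= 6.8571429 - 2.9387755 = 3.9183673

3.9183673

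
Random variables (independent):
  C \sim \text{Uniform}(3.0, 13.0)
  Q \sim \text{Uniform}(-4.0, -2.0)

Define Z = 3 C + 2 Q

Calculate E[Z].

E[Z] = 3*E[C] + 2*E[Q]
E[C] = 8
E[Q] = -3
E[Z] = 3*8 + 2*(-3) = 18

18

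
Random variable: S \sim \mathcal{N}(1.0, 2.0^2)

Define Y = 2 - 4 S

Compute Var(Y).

For Y = aS + b: Var(Y) = a² * Var(S)
Var(S) = 2.0^2 = 4
Var(Y) = (-4)² * 4 = 16 * 4 = 64

64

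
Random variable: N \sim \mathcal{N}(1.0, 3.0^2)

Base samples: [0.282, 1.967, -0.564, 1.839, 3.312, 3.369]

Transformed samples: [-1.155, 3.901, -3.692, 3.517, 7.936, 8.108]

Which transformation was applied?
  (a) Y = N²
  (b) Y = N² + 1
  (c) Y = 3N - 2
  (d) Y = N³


Checking option (c) Y = 3N - 2:
  N = 0.282 -> Y = -1.155 ✓
  N = 1.967 -> Y = 3.901 ✓
  N = -0.564 -> Y = -3.692 ✓
All samples match this transformation.

(c) 3N - 2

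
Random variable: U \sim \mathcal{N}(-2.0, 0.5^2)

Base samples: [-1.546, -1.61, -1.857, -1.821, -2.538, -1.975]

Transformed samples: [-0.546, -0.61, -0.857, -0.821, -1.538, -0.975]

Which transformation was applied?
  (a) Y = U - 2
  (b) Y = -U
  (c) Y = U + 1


Checking option (c) Y = U + 1:
  U = -1.546 -> Y = -0.546 ✓
  U = -1.61 -> Y = -0.61 ✓
  U = -1.857 -> Y = -0.857 ✓
All samples match this transformation.

(c) U + 1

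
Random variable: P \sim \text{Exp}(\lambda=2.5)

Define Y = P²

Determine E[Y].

Using E[X²] = Var(X) + (E[X])²:
E[P] = 0.4
Var(P) = 1/2.5^2 = 0.16
E[P²] = 0.16 + 0.4² = 0.16 + 0.16 = 0.32

0.32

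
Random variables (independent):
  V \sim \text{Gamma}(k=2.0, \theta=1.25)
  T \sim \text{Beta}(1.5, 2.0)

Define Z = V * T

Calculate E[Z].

For independent RVs: E[XY] = E[X]*E[Y]
E[V] = 2.5
E[T] = 0.42857143
E[Z] = 2.5 * 0.42857143 = 1.0714286

1.0714286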